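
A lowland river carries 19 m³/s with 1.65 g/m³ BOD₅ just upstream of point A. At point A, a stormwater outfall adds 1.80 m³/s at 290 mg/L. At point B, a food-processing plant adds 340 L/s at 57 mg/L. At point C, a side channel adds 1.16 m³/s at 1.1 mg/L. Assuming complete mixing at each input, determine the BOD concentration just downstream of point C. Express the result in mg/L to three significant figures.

After input A: C = (19·1.65 + 1.8·290) / 20.8 = 26.6 mg/L.
340 L/s = 0.34 m³/s.
After input B: C = (20.8·26.6 + 0.34·57) / 21.14 = 27.09 mg/L.
After input C: C = (21.14·27.09 + 1.16·1.1) / 22.3 = 25.74 mg/L.

25.7 mg/L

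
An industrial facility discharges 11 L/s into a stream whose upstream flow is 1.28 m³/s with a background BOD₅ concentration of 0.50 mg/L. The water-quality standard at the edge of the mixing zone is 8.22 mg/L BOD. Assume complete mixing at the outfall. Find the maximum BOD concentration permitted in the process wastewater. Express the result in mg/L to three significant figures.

11 L/s = 0.011 m³/s.
Mass balance: 8.22·1.291 = 0.011·Cₑ + 1.28·0.5.
Cₑ = (10.61 − 0.64) / 0.011 = 906.5 mg/L.

907 mg/L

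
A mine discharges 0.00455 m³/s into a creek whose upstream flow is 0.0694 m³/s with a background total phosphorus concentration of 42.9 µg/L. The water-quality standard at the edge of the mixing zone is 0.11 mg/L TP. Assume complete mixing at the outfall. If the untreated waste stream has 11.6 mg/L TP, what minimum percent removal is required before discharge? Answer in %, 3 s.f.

42.9 µg/L = 0.0429 mg/L.
Mass balance: 0.11·0.07395 = 0.00455·Cₑ + 0.0694·0.0429.
Cₑ = (0.008135 − 0.002977) / 0.00455 = 1.133 mg/L.
Required removal = 1 − 1.133/11.6 = 90.23 %.

90.2 %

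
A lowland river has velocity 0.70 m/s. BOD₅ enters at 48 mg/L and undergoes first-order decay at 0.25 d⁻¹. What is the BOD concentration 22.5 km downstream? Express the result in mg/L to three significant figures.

43.7 mg/L

Travel time t = 22.5 km / 0.70 m/s = 2.25e+04/0.70 = 3.214e+04 s = 0.372 d.
First-order decay: C = 48·exp(−0.25·0.372) = 48·0.9112 = 43.74 mg/L.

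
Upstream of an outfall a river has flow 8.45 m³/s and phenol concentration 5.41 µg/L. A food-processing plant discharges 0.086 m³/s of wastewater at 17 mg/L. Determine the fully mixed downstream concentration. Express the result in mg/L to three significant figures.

0.177 mg/L

5.41 µg/L = 0.00541 mg/L.
Conservation of mass across the mixing zone: C = (0.086·17 + 8.45·0.00541) / (0.086 + 8.45) = 1.508/8.536 = 0.1766 mg/L.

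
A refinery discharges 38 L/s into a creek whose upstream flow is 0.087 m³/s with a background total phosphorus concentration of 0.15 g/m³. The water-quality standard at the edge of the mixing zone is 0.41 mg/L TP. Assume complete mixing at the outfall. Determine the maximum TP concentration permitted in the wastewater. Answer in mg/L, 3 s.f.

38 L/s = 0.038 m³/s.
Mass balance: 0.41·0.125 = 0.038·Cₑ + 0.087·0.15.
Cₑ = (0.05125 − 0.01305) / 0.038 = 1.005 mg/L.

1.01 mg/L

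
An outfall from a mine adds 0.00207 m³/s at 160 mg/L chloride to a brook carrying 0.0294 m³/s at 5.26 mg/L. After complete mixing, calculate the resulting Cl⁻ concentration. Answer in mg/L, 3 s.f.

Flow-weighted mixing gives C = (0.00207·160 + 0.0294·5.26) / (0.00207 + 0.0294) = 0.4858/0.03147 = 15.44 mg/L.

15.4 mg/L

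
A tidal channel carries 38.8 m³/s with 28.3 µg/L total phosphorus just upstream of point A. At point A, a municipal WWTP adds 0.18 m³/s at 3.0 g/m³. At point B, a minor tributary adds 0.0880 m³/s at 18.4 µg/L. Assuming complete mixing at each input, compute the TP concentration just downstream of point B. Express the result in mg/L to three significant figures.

28.3 µg/L = 0.0283 mg/L.
After input A: C = (38.8·0.0283 + 0.18·3) / 38.98 = 0.04202 mg/L.
18.4 µg/L = 0.0184 mg/L.
After input B: C = (38.98·0.04202 + 0.088·0.0184) / 39.07 = 0.04197 mg/L.

0.0420 mg/L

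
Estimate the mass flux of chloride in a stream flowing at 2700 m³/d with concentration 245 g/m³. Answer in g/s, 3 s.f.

7.66 g/s

2700 m³/d = 0.03125 m³/s.
Mass flux = Q·C = 0.03125 m³/s × 245 g/m³ = 7.656 g/s.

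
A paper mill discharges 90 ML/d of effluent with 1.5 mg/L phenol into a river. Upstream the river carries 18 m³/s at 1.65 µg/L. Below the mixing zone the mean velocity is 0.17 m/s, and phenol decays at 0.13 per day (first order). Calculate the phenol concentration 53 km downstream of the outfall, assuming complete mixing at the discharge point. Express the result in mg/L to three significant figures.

0.0523 mg/L

90 ML/d = 1.042 m³/s.
1.65 µg/L = 0.00165 mg/L.
After complete mixing, C₀ = (1.042·1.5 + 18·0.00165) / 19.04 = 0.08362 mg/L.
Travel time t = 5.3e+04 m / 0.17 m/s = 3.118e+05 s = 3.608 d.
C = 0.08362·exp(−0.13·3.608) = 0.08362·0.6256 = 0.05231 mg/L.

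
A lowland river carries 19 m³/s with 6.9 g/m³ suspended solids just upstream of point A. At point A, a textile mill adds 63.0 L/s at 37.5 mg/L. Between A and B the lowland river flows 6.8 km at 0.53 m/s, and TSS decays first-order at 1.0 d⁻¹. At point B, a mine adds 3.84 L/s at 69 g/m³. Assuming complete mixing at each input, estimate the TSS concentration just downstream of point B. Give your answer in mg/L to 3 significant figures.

63.0 L/s = 0.063 m³/s.
After input A: C = (19·6.9 + 0.063·37.5) / 19.06 = 7.001 mg/L.
Over the 6.8 km reach to input B (t = 1.283e+04 s = 0.1485 d), decay gives C = 7.001·exp(−1.0·0.1485) = 6.035 mg/L.
3.84 L/s = 0.00384 m³/s.
After input B: C = (19.06·6.035 + 0.00384·69) / 19.07 = 6.048 mg/L.

6.05 mg/L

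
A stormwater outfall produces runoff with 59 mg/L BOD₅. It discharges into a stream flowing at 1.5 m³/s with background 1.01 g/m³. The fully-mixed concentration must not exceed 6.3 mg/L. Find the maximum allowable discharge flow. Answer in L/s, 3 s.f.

Mass balance at complete mixing: C_std·(Q_w + Q_r) = Q_w·C_e + Q_r·C_b.
Rearranging, Q_w = Q_r·(C_std − C_b)/(C_e − C_std) = 1.5·(6.3 − 1.01) / (59 − 6.3) = 0.1506 m³/s.
= 150.6 L/s.

151 L/s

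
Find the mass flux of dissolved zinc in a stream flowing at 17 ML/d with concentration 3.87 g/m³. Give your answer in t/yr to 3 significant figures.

24.0 t/yr

17 ML/d = 0.1968 m³/s.
Mass flux = Q·C = 0.1968 m³/s × 3.87 g/m³ = 0.7615 g/s.
= 0.7615 g/s × 31.56 = 24.03 t/yr.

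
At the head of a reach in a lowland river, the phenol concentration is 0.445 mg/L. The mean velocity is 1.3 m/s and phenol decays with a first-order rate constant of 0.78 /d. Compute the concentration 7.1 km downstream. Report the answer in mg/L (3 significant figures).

Travel time t = 7.1 km / 1.3 m/s = 7100/1.3 = 5462 s = 0.06321 d.
First-order decay: C = 0.445·exp(−0.78·0.06321) = 0.445·0.9519 = 0.4236 mg/L.

0.424 mg/L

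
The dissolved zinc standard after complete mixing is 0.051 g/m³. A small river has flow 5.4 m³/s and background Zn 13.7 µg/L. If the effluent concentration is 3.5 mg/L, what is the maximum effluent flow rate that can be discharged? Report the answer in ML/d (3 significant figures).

13.7 µg/L = 0.0137 mg/L.
Mass balance at complete mixing: C_std·(Q_w + Q_r) = Q_w·C_e + Q_r·C_b.
Rearranging, Q_w = Q_r·(C_std − C_b)/(C_e − C_std) = 5.4·(0.051 − 0.0137) / (3.5 − 0.051) = 0.0584 m³/s.
= 5.046 ML/d.

5.05 ML/d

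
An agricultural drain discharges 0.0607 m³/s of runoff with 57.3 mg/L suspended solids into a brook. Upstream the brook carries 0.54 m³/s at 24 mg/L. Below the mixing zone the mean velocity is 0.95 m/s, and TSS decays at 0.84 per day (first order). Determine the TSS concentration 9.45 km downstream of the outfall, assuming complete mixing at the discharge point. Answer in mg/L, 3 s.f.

After complete mixing, C₀ = (0.0607·57.3 + 0.54·24) / 0.6007 = 27.36 mg/L.
Travel time t = 9450 m / 0.95 m/s = 9947 s = 0.1151 d.
C = 27.36·exp(−0.84·0.1151) = 27.36·0.9078 = 24.84 mg/L.

24.8 mg/L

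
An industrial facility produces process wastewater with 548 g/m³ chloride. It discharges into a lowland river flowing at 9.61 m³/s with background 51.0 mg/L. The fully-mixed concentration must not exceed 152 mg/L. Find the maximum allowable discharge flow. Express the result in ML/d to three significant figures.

Mass balance at complete mixing: C_std·(Q_w + Q_r) = Q_w·C_e + Q_r·C_b.
Rearranging, Q_w = Q_r·(C_std − C_b)/(C_e − C_std) = 9.61·(152 − 51) / (548 − 152) = 2.451 m³/s.
= 211.8 ML/d.

212 ML/d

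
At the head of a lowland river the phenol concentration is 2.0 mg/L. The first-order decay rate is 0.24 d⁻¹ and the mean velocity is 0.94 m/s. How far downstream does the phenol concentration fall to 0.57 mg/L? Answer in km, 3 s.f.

425 km

From C = C₀·e^(−kt), t = ln(C₀/C)/k = ln(2.0/0.57)/0.24 = 1.255/0.24 = 5.23 d.
Distance = v·t = 0.94 m/s × 4.519e+05 s = 4.248e+05 m = 424.8 km.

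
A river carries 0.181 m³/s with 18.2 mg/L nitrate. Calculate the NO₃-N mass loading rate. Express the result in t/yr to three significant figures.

104 t/yr

Mass flux = Q·C = 0.181 m³/s × 18.2 g/m³ = 3.294 g/s.
= 3.294 g/s × 31.56 = 104 t/yr.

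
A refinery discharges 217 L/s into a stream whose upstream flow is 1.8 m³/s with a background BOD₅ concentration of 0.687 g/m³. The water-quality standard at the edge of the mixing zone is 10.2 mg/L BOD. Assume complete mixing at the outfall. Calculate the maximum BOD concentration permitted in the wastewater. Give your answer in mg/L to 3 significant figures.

89.1 mg/L

217 L/s = 0.217 m³/s.
Mass balance: 10.2·2.017 = 0.217·Cₑ + 1.8·0.687.
Cₑ = (20.57 − 1.237) / 0.217 = 89.11 mg/L.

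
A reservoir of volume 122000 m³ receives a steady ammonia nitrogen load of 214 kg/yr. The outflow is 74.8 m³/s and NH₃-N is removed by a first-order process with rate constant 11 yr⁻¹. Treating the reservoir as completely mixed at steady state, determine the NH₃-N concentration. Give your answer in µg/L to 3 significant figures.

Outflow Q = 74.8 m³/s × 3.156e+07 s/yr = 2.361e+09 m³/yr.
Steady-state CSTR mass balance: W = Q·C + k·V·C, so C = W/(Q + kV).
Q + kV = 2.361e+09 + 11·122000 = 2.362e+09 m³/yr.
C = 214/2.362e+09 = 9.061e-08 kg/m³ = 9.061e-05 mg/L = 0.09061 µg/L.

0.0906 µg/L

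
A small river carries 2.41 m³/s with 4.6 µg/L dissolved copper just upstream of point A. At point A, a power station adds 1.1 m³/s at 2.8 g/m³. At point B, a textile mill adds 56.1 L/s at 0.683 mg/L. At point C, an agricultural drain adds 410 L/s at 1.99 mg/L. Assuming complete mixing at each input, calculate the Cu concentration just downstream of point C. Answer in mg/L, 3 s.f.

4.6 µg/L = 0.0046 mg/L.
After input A: C = (2.41·0.0046 + 1.1·2.8) / 3.51 = 0.8807 mg/L.
56.1 L/s = 0.0561 m³/s.
After input B: C = (3.51·0.8807 + 0.0561·0.683) / 3.566 = 0.8775 mg/L.
410 L/s = 0.41 m³/s.
After input C: C = (3.566·0.8775 + 0.41·1.99) / 3.976 = 0.9923 mg/L.

0.992 mg/L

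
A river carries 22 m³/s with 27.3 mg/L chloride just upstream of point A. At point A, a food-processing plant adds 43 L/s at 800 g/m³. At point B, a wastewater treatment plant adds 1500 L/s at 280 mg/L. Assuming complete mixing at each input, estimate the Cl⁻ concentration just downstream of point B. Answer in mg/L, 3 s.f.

44.8 mg/L

43 L/s = 0.043 m³/s.
After input A: C = (22·27.3 + 0.043·800) / 22.04 = 28.81 mg/L.
1500 L/s = 1.5 m³/s.
After input B: C = (22.04·28.81 + 1.5·280) / 23.54 = 44.81 mg/L.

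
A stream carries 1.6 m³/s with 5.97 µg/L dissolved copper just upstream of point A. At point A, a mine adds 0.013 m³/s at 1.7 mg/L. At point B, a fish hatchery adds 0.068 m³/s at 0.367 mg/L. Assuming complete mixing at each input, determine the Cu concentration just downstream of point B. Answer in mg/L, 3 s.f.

0.0337 mg/L

5.97 µg/L = 0.00597 mg/L.
After input A: C = (1.6·0.00597 + 0.013·1.7) / 1.613 = 0.01962 mg/L.
After input B: C = (1.613·0.01962 + 0.068·0.367) / 1.681 = 0.03368 mg/L.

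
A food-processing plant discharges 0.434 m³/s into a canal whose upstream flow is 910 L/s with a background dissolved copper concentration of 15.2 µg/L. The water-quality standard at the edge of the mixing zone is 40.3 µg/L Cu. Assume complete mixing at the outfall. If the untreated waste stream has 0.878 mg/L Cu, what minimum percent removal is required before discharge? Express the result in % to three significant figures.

89.4 %

910 L/s = 0.91 m³/s.
15.2 µg/L = 0.0152 mg/L.
40.3 µg/L = 0.0403 mg/L.
Mass balance: 0.0403·1.344 = 0.434·Cₑ + 0.91·0.0152.
Cₑ = (0.05416 − 0.01383) / 0.434 = 0.09293 mg/L.
Required removal = 1 − 0.09293/0.878 = 89.42 %.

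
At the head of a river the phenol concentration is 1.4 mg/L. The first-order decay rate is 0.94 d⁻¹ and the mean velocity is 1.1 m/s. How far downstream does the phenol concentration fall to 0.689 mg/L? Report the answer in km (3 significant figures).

From C = C₀·e^(−kt), t = ln(C₀/C)/k = ln(1.4/0.689)/0.94 = 0.709/0.94 = 0.7542 d.
Distance = v·t = 1.1 m/s × 6.517e+04 s = 7.168e+04 m = 71.68 km.

71.7 km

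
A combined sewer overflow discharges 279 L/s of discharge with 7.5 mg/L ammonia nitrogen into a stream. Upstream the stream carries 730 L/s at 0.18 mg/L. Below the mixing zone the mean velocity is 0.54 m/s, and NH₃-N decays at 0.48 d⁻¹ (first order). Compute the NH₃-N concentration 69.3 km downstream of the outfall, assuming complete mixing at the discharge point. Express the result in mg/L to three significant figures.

279 L/s = 0.279 m³/s.
730 L/s = 0.73 m³/s.
After complete mixing, C₀ = (0.279·7.5 + 0.73·0.18) / 1.009 = 2.204 mg/L.
Travel time t = 6.93e+04 m / 0.54 m/s = 1.283e+05 s = 1.485 d.
C = 2.204·exp(−0.48·1.485) = 2.204·0.4902 = 1.08 mg/L.

1.08 mg/L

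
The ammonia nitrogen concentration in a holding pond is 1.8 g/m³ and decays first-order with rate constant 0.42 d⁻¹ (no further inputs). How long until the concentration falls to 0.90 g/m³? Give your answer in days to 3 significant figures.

t = ln(C₀/C)/k = ln(1.8/0.90)/0.42 = 0.6931/0.42 = 1.65 d.

1.65 d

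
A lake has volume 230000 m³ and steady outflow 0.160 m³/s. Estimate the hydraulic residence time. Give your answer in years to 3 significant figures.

0.0456 yr

Q = 0.160 m³/s × 3.156e+07 s/yr = 5.049e+06 m³/yr.
Hydraulic residence time τ = V/Q = 230000/5.049e+06 = 0.04555 yr.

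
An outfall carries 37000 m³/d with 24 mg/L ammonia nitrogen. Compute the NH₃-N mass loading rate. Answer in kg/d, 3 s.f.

888 kg/d

37000 m³/d = 0.4282 m³/s.
Mass flux = Q·C = 0.4282 m³/s × 24 g/m³ = 10.28 g/s.
= 10.28 g/s × 86.4 = 888 kg/d.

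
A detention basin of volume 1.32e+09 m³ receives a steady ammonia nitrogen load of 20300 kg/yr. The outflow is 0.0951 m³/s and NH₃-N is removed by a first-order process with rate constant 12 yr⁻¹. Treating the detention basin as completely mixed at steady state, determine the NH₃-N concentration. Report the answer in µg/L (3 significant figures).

Outflow Q = 0.0951 m³/s × 3.156e+07 s/yr = 3.001e+06 m³/yr.
Steady-state CSTR mass balance: W = Q·C + k·V·C, so C = W/(Q + kV).
Q + kV = 3.001e+06 + 12·1.32e+09 = 1.584e+10 m³/yr.
C = 20300/1.584e+10 = 1.281e-06 kg/m³ = 0.001281 mg/L = 1.281 µg/L.

1.28 µg/L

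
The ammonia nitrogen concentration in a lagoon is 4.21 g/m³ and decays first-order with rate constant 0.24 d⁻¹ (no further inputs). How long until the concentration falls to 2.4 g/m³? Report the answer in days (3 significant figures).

2.34 d

t = ln(C₀/C)/k = ln(4.21/2.4)/0.24 = 0.562/0.24 = 2.342 d.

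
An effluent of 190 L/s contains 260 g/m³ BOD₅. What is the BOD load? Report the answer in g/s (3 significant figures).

49.4 g/s

190 L/s = 0.19 m³/s.
Mass flux = Q·C = 0.19 m³/s × 260 g/m³ = 49.4 g/s.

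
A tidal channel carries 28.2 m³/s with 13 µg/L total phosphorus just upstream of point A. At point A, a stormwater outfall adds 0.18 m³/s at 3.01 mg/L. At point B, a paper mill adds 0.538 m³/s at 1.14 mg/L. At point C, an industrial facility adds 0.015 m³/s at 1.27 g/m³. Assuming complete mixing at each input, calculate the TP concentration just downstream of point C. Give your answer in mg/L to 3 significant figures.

13 µg/L = 0.013 mg/L.
After input A: C = (28.2·0.013 + 0.18·3.01) / 28.38 = 0.03201 mg/L.
After input B: C = (28.38·0.03201 + 0.538·1.14) / 28.92 = 0.05262 mg/L.
After input C: C = (28.92·0.05262 + 0.015·1.27) / 28.93 = 0.05325 mg/L.

0.0533 mg/L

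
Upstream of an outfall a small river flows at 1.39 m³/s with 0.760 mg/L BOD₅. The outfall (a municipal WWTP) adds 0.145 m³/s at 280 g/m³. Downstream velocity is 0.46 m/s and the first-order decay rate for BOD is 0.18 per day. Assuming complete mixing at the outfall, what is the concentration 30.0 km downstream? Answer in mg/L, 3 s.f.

After complete mixing, C₀ = (0.145·280 + 1.39·0.76) / 1.535 = 27.14 mg/L.
Travel time t = 3e+04 m / 0.46 m/s = 6.522e+04 s = 0.7548 d.
C = 27.14·exp(−0.18·0.7548) = 27.14·0.873 = 23.69 mg/L.

23.7 mg/L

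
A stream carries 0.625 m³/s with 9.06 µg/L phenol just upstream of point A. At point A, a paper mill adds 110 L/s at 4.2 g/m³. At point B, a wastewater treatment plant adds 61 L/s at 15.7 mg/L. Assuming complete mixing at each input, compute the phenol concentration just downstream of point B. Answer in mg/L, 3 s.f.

1.79 mg/L

9.06 µg/L = 0.00906 mg/L.
110 L/s = 0.11 m³/s.
After input A: C = (0.625·0.00906 + 0.11·4.2) / 0.735 = 0.6363 mg/L.
61 L/s = 0.061 m³/s.
After input B: C = (0.735·0.6363 + 0.061·15.7) / 0.796 = 1.791 mg/L.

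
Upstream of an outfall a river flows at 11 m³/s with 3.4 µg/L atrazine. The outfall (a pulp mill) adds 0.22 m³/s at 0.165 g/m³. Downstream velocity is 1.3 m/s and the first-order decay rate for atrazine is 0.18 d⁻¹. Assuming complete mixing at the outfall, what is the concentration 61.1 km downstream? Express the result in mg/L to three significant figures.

3.4 µg/L = 0.0034 mg/L.
After complete mixing, C₀ = (0.22·0.165 + 11·0.0034) / 11.22 = 0.006569 mg/L.
Travel time t = 6.11e+04 m / 1.3 m/s = 4.7e+04 s = 0.544 d.
C = 0.006569·exp(−0.18·0.544) = 0.006569·0.9067 = 0.005956 mg/L.

0.00596 mg/L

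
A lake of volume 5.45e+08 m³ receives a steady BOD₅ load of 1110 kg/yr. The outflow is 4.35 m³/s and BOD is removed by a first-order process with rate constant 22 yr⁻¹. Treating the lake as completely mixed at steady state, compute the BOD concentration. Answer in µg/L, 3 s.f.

Outflow Q = 4.35 m³/s × 3.156e+07 s/yr = 1.373e+08 m³/yr.
Steady-state CSTR mass balance: W = Q·C + k·V·C, so C = W/(Q + kV).
Q + kV = 1.373e+08 + 22·5.45e+08 = 1.213e+10 m³/yr.
C = 1110/1.213e+10 = 9.153e-08 kg/m³ = 9.153e-05 mg/L = 0.09153 µg/L.

0.0915 µg/L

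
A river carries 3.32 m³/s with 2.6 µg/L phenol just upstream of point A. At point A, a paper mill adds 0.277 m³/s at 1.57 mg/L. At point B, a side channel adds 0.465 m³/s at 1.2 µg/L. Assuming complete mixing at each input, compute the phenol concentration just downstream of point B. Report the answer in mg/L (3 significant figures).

2.6 µg/L = 0.0026 mg/L.
After input A: C = (3.32·0.0026 + 0.277·1.57) / 3.597 = 0.1233 mg/L.
1.2 µg/L = 0.0012 mg/L.
After input B: C = (3.597·0.1233 + 0.465·0.0012) / 4.062 = 0.1093 mg/L.

0.109 mg/L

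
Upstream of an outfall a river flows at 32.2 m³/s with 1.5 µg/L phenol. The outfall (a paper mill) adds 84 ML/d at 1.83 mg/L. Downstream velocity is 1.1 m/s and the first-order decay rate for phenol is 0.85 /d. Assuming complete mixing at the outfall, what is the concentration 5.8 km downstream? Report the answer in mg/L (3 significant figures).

84 ML/d = 0.9722 m³/s.
1.5 µg/L = 0.0015 mg/L.
After complete mixing, C₀ = (0.9722·1.83 + 32.2·0.0015) / 33.17 = 0.05509 mg/L.
Travel time t = 5800 m / 1.1 m/s = 5273 s = 0.06103 d.
C = 0.05509·exp(−0.85·0.06103) = 0.05509·0.9494 = 0.05231 mg/L.

0.0523 mg/L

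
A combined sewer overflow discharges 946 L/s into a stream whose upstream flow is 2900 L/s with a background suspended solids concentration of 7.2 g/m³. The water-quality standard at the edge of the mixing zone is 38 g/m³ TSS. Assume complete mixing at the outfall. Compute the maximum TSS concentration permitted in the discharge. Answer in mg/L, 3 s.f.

132 mg/L

946 L/s = 0.946 m³/s.
2900 L/s = 2.9 m³/s.
Mass balance: 38·3.846 = 0.946·Cₑ + 2.9·7.2.
Cₑ = (146.1 − 20.88) / 0.946 = 132.4 mg/L.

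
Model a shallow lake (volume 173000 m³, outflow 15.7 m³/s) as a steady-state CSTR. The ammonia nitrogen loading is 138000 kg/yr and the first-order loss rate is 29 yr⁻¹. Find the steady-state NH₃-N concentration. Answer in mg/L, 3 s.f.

0.276 mg/L

Outflow Q = 15.7 m³/s × 3.156e+07 s/yr = 4.955e+08 m³/yr.
Steady-state CSTR mass balance: W = Q·C + k·V·C, so C = W/(Q + kV).
Q + kV = 4.955e+08 + 29·173000 = 5.005e+08 m³/yr.
C = 138000/5.005e+08 = 0.0002757 kg/m³ = 0.2757 mg/L.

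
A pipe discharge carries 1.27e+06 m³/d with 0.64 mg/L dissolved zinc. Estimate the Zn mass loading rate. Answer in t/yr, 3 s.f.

1.27e+06 m³/d = 14.7 m³/s.
Mass flux = Q·C = 14.7 m³/s × 0.64 g/m³ = 9.407 g/s.
= 9.407 g/s × 31.56 = 296.9 t/yr.

297 t/yr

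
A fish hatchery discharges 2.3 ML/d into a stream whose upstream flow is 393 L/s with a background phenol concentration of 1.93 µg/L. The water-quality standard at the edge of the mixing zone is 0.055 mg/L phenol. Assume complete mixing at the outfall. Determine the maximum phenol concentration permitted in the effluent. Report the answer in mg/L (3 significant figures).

2.3 ML/d = 0.02662 m³/s.
393 L/s = 0.393 m³/s.
1.93 µg/L = 0.00193 mg/L.
Mass balance: 0.055·0.4196 = 0.02662·Cₑ + 0.393·0.00193.
Cₑ = (0.02308 − 0.0007585) / 0.02662 = 0.8385 mg/L.

0.838 mg/L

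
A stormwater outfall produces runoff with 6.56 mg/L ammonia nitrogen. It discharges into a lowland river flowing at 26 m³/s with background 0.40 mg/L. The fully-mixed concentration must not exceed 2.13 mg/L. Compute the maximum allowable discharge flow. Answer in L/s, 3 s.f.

10200 L/s

Mass balance at complete mixing: C_std·(Q_w + Q_r) = Q_w·C_e + Q_r·C_b.
Rearranging, Q_w = Q_r·(C_std − C_b)/(C_e − C_std) = 26·(2.13 − 0.4) / (6.56 − 2.13) = 10.15 m³/s.
= 1.015e+04 L/s.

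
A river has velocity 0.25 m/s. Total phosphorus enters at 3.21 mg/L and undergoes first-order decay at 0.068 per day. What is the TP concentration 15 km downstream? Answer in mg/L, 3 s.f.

Travel time t = 15 km / 0.25 m/s = 1.5e+04/0.25 = 6e+04 s = 0.6944 d.
First-order decay: C = 3.21·exp(−0.068·0.6944) = 3.21·0.9539 = 3.062 mg/L.

3.06 mg/L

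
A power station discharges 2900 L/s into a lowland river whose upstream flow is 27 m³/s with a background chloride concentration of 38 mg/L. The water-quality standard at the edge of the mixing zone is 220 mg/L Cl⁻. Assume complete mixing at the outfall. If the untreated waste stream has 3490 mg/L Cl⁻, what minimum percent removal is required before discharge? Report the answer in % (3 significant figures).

2900 L/s = 2.9 m³/s.
Mass balance: 220·29.9 = 2.9·Cₑ + 27·38.
Cₑ = (6578 − 1026) / 2.9 = 1914 mg/L.
Required removal = 1 − 1914/3490 = 45.14 %.

45.1 %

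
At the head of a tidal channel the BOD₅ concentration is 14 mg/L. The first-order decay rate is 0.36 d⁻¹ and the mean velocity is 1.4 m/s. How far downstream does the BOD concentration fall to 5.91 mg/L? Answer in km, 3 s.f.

290 km

From C = C₀·e^(−kt), t = ln(C₀/C)/k = ln(14/5.91)/0.36 = 0.8624/0.36 = 2.396 d.
Distance = v·t = 1.4 m/s × 2.07e+05 s = 2.898e+05 m = 289.8 km.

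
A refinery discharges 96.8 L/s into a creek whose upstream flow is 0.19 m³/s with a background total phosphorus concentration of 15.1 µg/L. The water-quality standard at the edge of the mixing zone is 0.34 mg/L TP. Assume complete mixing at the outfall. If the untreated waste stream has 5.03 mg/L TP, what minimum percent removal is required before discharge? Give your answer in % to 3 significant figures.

96.8 L/s = 0.0968 m³/s.
15.1 µg/L = 0.0151 mg/L.
Mass balance: 0.34·0.2868 = 0.0968·Cₑ + 0.19·0.0151.
Cₑ = (0.09751 − 0.002869) / 0.0968 = 0.9777 mg/L.
Required removal = 1 − 0.9777/5.03 = 80.56 %.

80.6 %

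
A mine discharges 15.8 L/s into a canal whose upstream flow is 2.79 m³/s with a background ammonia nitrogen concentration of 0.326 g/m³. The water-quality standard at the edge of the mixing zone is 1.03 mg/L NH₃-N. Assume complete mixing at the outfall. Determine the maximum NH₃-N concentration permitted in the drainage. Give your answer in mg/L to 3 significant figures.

15.8 L/s = 0.0158 m³/s.
Mass balance: 1.03·2.806 = 0.0158·Cₑ + 2.79·0.326.
Cₑ = (2.89 − 0.9095) / 0.0158 = 125.3 mg/L.

125 mg/L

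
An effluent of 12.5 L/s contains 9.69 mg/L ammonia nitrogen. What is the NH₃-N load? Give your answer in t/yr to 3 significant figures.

3.82 t/yr

12.5 L/s = 0.0125 m³/s.
Mass flux = Q·C = 0.0125 m³/s × 9.69 g/m³ = 0.1211 g/s.
= 0.1211 g/s × 31.56 = 3.822 t/yr.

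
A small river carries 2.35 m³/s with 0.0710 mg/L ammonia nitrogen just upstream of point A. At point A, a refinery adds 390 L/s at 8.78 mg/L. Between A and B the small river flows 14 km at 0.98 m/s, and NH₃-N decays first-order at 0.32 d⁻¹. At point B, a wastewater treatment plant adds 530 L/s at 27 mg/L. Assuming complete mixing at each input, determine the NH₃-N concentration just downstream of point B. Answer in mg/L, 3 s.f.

5.42 mg/L

390 L/s = 0.39 m³/s.
After input A: C = (2.35·0.071 + 0.39·8.78) / 2.74 = 1.311 mg/L.
Over the 14 km reach to input B (t = 1.429e+04 s = 0.1653 d), decay gives C = 1.311·exp(−0.32·0.1653) = 1.243 mg/L.
530 L/s = 0.53 m³/s.
After input B: C = (2.74·1.243 + 0.53·27) / 3.27 = 5.418 mg/L.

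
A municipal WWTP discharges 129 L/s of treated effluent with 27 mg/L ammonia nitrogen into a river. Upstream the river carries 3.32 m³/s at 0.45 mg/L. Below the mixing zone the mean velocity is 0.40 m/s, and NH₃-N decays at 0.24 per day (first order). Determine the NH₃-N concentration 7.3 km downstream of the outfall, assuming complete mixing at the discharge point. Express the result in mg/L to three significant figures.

1.37 mg/L

129 L/s = 0.129 m³/s.
After complete mixing, C₀ = (0.129·27 + 3.32·0.45) / 3.449 = 1.443 mg/L.
Travel time t = 7300 m / 0.40 m/s = 1.825e+04 s = 0.2112 d.
C = 1.443·exp(−0.24·0.2112) = 1.443·0.9506 = 1.372 mg/L.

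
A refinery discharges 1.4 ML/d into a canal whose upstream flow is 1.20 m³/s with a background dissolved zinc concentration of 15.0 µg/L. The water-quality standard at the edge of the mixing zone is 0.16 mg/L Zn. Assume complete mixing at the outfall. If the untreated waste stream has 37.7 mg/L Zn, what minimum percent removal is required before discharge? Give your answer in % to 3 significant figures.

1.4 ML/d = 0.0162 m³/s.
15.0 µg/L = 0.015 mg/L.
Mass balance: 0.16·1.216 = 0.0162·Cₑ + 1.2·0.015.
Cₑ = (0.1946 − 0.018) / 0.0162 = 10.9 mg/L.
Required removal = 1 − 10.9/37.7 = 71.09 %.

71.1 %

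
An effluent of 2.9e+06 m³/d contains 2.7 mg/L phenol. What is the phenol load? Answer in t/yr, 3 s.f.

2.9e+06 m³/d = 33.56 m³/s.
Mass flux = Q·C = 33.56 m³/s × 2.7 g/m³ = 90.63 g/s.
= 90.63 g/s × 31.56 = 2860 t/yr.

2860 t/yr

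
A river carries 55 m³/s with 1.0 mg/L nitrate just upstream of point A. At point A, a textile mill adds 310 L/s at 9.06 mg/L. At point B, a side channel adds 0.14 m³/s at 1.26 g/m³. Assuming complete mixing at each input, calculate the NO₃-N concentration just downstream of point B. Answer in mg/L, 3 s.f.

1.05 mg/L

310 L/s = 0.31 m³/s.
After input A: C = (55·1 + 0.31·9.06) / 55.31 = 1.045 mg/L.
After input B: C = (55.31·1.045 + 0.14·1.26) / 55.45 = 1.046 mg/L.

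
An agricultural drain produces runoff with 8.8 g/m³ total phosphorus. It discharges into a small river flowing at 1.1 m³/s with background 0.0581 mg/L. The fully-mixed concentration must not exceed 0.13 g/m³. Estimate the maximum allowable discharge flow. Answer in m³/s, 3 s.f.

0.00912 m³/s

Mass balance at complete mixing: C_std·(Q_w + Q_r) = Q_w·C_e + Q_r·C_b.
Rearranging, Q_w = Q_r·(C_std − C_b)/(C_e − C_std) = 1.1·(0.13 − 0.0581) / (8.8 − 0.13) = 0.009122 m³/s.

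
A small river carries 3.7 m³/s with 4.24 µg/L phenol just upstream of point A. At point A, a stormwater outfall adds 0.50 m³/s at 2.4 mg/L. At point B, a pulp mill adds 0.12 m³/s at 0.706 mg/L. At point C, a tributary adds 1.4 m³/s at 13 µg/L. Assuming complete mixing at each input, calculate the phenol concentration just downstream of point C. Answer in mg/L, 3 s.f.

4.24 µg/L = 0.00424 mg/L.
After input A: C = (3.7·0.00424 + 0.5·2.4) / 4.2 = 0.2894 mg/L.
After input B: C = (4.2·0.2894 + 0.12·0.706) / 4.32 = 0.301 mg/L.
13 µg/L = 0.013 mg/L.
After input C: C = (4.32·0.301 + 1.4·0.013) / 5.72 = 0.2305 mg/L.

0.231 mg/L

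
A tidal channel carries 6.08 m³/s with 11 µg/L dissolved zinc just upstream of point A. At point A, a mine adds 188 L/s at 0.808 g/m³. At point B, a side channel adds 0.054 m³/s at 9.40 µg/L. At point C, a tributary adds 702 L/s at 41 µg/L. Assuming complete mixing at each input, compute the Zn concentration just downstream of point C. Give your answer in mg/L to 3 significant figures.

0.0353 mg/L

11 µg/L = 0.011 mg/L.
188 L/s = 0.188 m³/s.
After input A: C = (6.08·0.011 + 0.188·0.808) / 6.268 = 0.0349 mg/L.
9.40 µg/L = 0.0094 mg/L.
After input B: C = (6.268·0.0349 + 0.054·0.0094) / 6.322 = 0.03469 mg/L.
702 L/s = 0.702 m³/s.
41 µg/L = 0.041 mg/L.
After input C: C = (6.322·0.03469 + 0.702·0.041) / 7.024 = 0.03532 mg/L.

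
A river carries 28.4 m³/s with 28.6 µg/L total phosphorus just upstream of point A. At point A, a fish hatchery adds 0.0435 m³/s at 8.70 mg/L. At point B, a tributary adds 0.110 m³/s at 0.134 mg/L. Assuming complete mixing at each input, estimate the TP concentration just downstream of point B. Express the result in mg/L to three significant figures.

0.0422 mg/L

28.6 µg/L = 0.0286 mg/L.
After input A: C = (28.4·0.0286 + 0.0435·8.7) / 28.44 = 0.04186 mg/L.
After input B: C = (28.44·0.04186 + 0.11·0.134) / 28.55 = 0.04222 mg/L.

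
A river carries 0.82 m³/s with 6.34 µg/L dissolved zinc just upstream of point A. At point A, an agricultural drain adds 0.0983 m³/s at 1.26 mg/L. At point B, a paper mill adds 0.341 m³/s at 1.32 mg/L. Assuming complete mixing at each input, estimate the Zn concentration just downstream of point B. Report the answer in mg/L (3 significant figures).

0.460 mg/L

6.34 µg/L = 0.00634 mg/L.
After input A: C = (0.82·0.00634 + 0.0983·1.26) / 0.9183 = 0.1405 mg/L.
After input B: C = (0.9183·0.1405 + 0.341·1.32) / 1.259 = 0.4599 mg/L.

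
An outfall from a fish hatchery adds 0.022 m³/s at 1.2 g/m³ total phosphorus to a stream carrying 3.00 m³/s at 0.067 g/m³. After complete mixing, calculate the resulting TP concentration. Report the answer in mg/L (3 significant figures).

Flow-weighted mixing gives C = (0.022·1.2 + 3·0.067) / (0.022 + 3) = 0.2274/3.022 = 0.07525 mg/L.

0.0752 mg/L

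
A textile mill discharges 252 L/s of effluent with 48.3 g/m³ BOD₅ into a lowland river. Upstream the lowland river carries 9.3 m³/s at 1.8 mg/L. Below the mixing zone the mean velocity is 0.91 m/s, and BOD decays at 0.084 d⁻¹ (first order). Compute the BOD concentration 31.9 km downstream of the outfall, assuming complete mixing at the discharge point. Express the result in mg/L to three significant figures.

252 L/s = 0.252 m³/s.
After complete mixing, C₀ = (0.252·48.3 + 9.3·1.8) / 9.552 = 3.027 mg/L.
Travel time t = 3.19e+04 m / 0.91 m/s = 3.505e+04 s = 0.4057 d.
C = 3.027·exp(−0.084·0.4057) = 3.027·0.9665 = 2.925 mg/L.

2.93 mg/L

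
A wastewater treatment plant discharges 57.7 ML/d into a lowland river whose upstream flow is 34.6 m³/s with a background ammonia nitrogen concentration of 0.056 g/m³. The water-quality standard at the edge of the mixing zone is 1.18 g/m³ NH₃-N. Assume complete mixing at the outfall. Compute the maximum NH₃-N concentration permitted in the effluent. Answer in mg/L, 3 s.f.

59.4 mg/L

57.7 ML/d = 0.6678 m³/s.
Mass balance: 1.18·35.27 = 0.6678·Cₑ + 34.6·0.056.
Cₑ = (41.62 − 1.938) / 0.6678 = 59.41 mg/L.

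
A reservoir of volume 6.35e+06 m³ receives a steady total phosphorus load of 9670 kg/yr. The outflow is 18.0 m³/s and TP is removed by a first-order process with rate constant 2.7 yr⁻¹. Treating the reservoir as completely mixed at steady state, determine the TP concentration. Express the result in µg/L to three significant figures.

16.5 µg/L

Outflow Q = 18.0 m³/s × 3.156e+07 s/yr = 5.68e+08 m³/yr.
Steady-state CSTR mass balance: W = Q·C + k·V·C, so C = W/(Q + kV).
Q + kV = 5.68e+08 + 2.7·6.35e+06 = 5.852e+08 m³/yr.
C = 9670/5.852e+08 = 1.652e-05 kg/m³ = 0.01652 mg/L = 16.52 µg/L.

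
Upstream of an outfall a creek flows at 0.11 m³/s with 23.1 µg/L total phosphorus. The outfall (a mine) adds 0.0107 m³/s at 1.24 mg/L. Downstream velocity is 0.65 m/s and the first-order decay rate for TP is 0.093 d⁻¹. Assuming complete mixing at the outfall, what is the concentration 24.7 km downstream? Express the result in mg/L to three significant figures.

23.1 µg/L = 0.0231 mg/L.
After complete mixing, C₀ = (0.0107·1.24 + 0.11·0.0231) / 0.1207 = 0.131 mg/L.
Travel time t = 2.47e+04 m / 0.65 m/s = 3.8e+04 s = 0.4398 d.
C = 0.131·exp(−0.093·0.4398) = 0.131·0.9599 = 0.1257 mg/L.

0.126 mg/L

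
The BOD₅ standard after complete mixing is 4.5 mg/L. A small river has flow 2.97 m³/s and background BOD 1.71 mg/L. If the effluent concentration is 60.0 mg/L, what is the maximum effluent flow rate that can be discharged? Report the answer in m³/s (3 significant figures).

Mass balance at complete mixing: C_std·(Q_w + Q_r) = Q_w·C_e + Q_r·C_b.
Rearranging, Q_w = Q_r·(C_std − C_b)/(C_e − C_std) = 2.97·(4.5 − 1.71) / (60 − 4.5) = 0.1493 m³/s.

0.149 m³/s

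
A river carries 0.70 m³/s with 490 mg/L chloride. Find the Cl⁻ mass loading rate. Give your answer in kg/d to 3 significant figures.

29600 kg/d

Mass flux = Q·C = 0.7 m³/s × 490 g/m³ = 343 g/s.
= 343 g/s × 86.4 = 2.964e+04 kg/d.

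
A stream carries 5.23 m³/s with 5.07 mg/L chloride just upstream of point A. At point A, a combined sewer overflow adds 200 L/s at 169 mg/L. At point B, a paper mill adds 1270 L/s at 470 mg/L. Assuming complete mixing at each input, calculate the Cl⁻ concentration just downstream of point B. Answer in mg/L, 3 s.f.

98.1 mg/L

200 L/s = 0.2 m³/s.
After input A: C = (5.23·5.07 + 0.2·169) / 5.43 = 11.11 mg/L.
1270 L/s = 1.27 m³/s.
After input B: C = (5.43·11.11 + 1.27·470) / 6.7 = 98.09 mg/L.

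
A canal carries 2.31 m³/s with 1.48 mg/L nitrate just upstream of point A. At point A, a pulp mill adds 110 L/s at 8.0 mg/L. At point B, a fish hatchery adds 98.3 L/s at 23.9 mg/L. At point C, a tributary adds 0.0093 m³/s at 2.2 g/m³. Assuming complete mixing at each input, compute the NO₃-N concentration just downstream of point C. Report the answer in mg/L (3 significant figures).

2.64 mg/L

110 L/s = 0.11 m³/s.
After input A: C = (2.31·1.48 + 0.11·8) / 2.42 = 1.776 mg/L.
98.3 L/s = 0.0983 m³/s.
After input B: C = (2.42·1.776 + 0.0983·23.9) / 2.518 = 2.64 mg/L.
After input C: C = (2.518·2.64 + 0.0093·2.2) / 2.528 = 2.638 mg/L.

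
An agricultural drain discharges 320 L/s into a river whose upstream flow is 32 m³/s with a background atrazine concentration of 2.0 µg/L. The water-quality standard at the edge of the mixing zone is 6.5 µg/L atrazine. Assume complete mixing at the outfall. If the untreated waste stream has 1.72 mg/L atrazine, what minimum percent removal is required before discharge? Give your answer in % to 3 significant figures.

73.5 %

320 L/s = 0.32 m³/s.
2.0 µg/L = 0.002 mg/L.
6.5 µg/L = 0.0065 mg/L.
Mass balance: 0.0065·32.32 = 0.32·Cₑ + 32·0.002.
Cₑ = (0.2101 − 0.064) / 0.32 = 0.4565 mg/L.
Required removal = 1 − 0.4565/1.72 = 73.46 %.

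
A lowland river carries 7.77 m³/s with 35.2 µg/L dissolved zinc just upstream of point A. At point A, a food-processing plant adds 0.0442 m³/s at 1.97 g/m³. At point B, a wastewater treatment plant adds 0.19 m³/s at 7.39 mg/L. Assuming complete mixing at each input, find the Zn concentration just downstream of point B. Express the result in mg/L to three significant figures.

0.220 mg/L

35.2 µg/L = 0.0352 mg/L.
After input A: C = (7.77·0.0352 + 0.0442·1.97) / 7.814 = 0.04614 mg/L.
After input B: C = (7.814·0.04614 + 0.19·7.39) / 8.004 = 0.2205 mg/L.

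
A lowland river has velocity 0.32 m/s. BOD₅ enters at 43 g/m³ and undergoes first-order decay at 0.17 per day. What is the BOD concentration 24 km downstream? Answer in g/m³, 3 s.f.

37.1 g/m³

Travel time t = 24 km / 0.32 m/s = 2.4e+04/0.32 = 7.5e+04 s = 0.8681 d.
First-order decay: C = 43·exp(−0.17·0.8681) = 43·0.8628 = 37.1 g/m³.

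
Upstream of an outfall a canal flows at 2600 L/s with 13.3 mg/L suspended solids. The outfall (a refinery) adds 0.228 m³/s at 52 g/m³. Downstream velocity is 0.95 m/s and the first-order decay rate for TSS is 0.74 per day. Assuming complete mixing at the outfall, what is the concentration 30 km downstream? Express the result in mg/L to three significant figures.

2600 L/s = 2.6 m³/s.
After complete mixing, C₀ = (0.228·52 + 2.6·13.3) / 2.828 = 16.42 mg/L.
Travel time t = 3e+04 m / 0.95 m/s = 3.158e+04 s = 0.3655 d.
C = 16.42·exp(−0.74·0.3655) = 16.42·0.763 = 12.53 mg/L.

12.5 mg/L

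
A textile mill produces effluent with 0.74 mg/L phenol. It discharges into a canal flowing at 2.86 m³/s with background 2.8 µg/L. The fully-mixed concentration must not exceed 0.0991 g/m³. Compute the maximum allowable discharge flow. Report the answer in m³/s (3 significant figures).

2.8 µg/L = 0.0028 mg/L.
Mass balance at complete mixing: C_std·(Q_w + Q_r) = Q_w·C_e + Q_r·C_b.
Rearranging, Q_w = Q_r·(C_std − C_b)/(C_e − C_std) = 2.86·(0.0991 − 0.0028) / (0.74 − 0.0991) = 0.4297 m³/s.

0.430 m³/s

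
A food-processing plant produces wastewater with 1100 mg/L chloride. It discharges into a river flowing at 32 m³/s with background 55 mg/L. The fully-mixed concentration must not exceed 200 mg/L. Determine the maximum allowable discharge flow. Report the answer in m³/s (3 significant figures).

Mass balance at complete mixing: C_std·(Q_w + Q_r) = Q_w·C_e + Q_r·C_b.
Rearranging, Q_w = Q_r·(C_std − C_b)/(C_e − C_std) = 32·(200 − 55) / (1100 − 200) = 5.156 m³/s.

5.16 m³/s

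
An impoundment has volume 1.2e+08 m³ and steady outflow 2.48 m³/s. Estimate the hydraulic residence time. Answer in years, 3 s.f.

Q = 2.48 m³/s × 3.156e+07 s/yr = 7.826e+07 m³/yr.
Hydraulic residence time τ = V/Q = 1.2e+08/7.826e+07 = 1.533 yr.

1.53 yr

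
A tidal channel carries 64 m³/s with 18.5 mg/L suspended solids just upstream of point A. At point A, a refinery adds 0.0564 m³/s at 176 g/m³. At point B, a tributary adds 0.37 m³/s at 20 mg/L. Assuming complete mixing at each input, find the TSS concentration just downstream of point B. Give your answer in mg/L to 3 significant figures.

18.6 mg/L

After input A: C = (64·18.5 + 0.0564·176) / 64.06 = 18.64 mg/L.
After input B: C = (64.06·18.64 + 0.37·20) / 64.43 = 18.65 mg/L.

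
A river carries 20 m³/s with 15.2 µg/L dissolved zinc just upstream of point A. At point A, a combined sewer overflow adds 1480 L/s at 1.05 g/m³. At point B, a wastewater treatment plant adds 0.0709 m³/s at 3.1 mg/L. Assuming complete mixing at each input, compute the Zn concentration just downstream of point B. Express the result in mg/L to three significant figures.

15.2 µg/L = 0.0152 mg/L.
1480 L/s = 1.48 m³/s.
After input A: C = (20·0.0152 + 1.48·1.05) / 21.48 = 0.0865 mg/L.
After input B: C = (21.48·0.0865 + 0.0709·3.1) / 21.55 = 0.09641 mg/L.

0.0964 mg/L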